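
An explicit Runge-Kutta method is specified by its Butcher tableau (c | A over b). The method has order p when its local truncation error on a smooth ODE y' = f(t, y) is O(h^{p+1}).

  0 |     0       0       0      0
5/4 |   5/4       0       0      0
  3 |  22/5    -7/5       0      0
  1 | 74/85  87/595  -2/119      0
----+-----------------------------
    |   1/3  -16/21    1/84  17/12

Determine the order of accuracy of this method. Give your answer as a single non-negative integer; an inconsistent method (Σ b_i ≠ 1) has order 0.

4

b = (1/3, -16/21, 1/84, 17/12)
c = (0, 5/4, 3, 1)
Ac = (0, 0, -7/4, 9/68)
Σ b_i: 1/3·1 + (-16/21)·1 + 1/84·1 + 17/12·1 = 1 ✓
b·c: (-16/21)·5/4 + 1/84·3 + 17/12·1 = 1/2 ✓
b·c²: (-16/21)·25/16 + 1/84·9 + 17/12·1 = 1/3 ✓
b·Ac: 1/84·(-7/4) + 17/12·9/68 = 1/6 ✓
b·c³: (-16/21)·125/64 + 1/84·27 + 17/12·1 = 1/4 ✓
b·(c∘Ac): 1/84·(-21/4) + 17/12·9/68 = 1/8 ✓
b·Ac²: 1/84·(-35/16) + 17/12·21/272 = 1/12 ✓
b·A²c: 17/12·1/34 = 1/24 ✓; 4 stages ⇒ order 4.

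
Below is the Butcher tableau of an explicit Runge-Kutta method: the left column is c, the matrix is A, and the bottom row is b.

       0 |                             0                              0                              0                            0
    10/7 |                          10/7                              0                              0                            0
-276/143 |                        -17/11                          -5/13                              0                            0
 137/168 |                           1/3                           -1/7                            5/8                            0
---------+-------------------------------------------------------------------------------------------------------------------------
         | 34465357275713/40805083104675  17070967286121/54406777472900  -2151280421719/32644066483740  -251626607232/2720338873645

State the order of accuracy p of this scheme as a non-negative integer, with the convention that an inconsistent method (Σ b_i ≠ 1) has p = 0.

b = (34465357275713/40805083104675, 17070967286121/54406777472900, -2151280421719/32644066483740, -251626607232/2720338873645)
c = (0, 10/7, -276/143, 137/168)
Ac = (0, 0, -50/91, -19765/14014)
Σ b_i: 34465357275713/40805083104675·1 + 17070967286121/54406777472900·1 + (-2151280421719/32644066483740)·1 + (-251626607232/2720338873645)·1 = 1 ✓
b·c: 17070967286121/54406777472900·10/7 + (-2151280421719/32644066483740)·(-276/143) + (-251626607232/2720338873645)·137/168 = 1/2 ✓
b·c²: 17070967286121/54406777472900·100/49 + (-2151280421719/32644066483740)·76176/20449 + (-251626607232/2720338873645)·18769/28224 = 1/3 ✓
b·Ac: (-2151280421719/32644066483740)·(-50/91) + (-251626607232/2720338873645)·(-19765/14014) = 1/6 ✓
b·c³: 17070967286121/54406777472900·1000/343 + (-2151280421719/32644066483740)·(-21024576/2924207) + (-251626607232/2720338873645)·2571353/4741632 = 918442079359784801/686210921554698540 ≠ 1/4 ⇒ order 3.
b·(c∘Ac): (-2151280421719/32644066483740)·13800/13013 + (-251626607232/2720338873645)·(-2707805/2354352) = 973014781014/26659320961721 ≠ 1/8
b·Ac²: (-2151280421719/32644066483740)·(-500/637) + (-251626607232/2720338873645)·14285330/7014007 = -223283538542173/1633835527511187 ≠ 1/12
b·A²c: (-251626607232/2720338873645)·(-125/364) = 17282047200/544067774729 ≠ 1/24

3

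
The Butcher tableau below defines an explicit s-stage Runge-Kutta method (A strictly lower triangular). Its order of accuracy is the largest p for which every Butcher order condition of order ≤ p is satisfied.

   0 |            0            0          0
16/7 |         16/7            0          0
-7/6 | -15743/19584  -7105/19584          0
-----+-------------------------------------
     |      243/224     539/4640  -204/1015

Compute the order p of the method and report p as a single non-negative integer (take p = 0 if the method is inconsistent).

3

b = (243/224, 539/4640, -204/1015)
c = (0, 16/7, -7/6)
Ac = (0, 0, -1015/1224)
Σ b_i: 243/224·1 + 539/4640·1 + (-204/1015)·1 = 1 ✓
b·c: 539/4640·16/7 + (-204/1015)·(-7/6) = 1/2 ✓
b·c²: 539/4640·256/49 + (-204/1015)·49/36 = 1/3 ✓
b·Ac: (-204/1015)·(-1015/1224) = 1/6 ✓; 3 stages ⇒ order 3.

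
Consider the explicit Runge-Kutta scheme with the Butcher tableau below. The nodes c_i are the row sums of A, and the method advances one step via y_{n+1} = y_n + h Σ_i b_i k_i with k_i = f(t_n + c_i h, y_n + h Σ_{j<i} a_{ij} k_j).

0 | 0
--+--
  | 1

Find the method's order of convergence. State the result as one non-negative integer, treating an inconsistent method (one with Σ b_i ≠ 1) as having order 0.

b = (1)
c = (0)
Σ b_i: 1·1 = 1 ✓; 1 stage ⇒ order 1.

1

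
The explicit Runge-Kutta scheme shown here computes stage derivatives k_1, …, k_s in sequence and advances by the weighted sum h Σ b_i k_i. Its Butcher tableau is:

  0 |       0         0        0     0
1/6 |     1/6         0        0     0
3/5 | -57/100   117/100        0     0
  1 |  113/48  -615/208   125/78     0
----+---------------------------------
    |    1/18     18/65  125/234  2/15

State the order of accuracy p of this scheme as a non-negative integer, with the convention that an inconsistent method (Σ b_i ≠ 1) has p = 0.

b = (1/18, 18/65, 125/234, 2/15)
c = (0, 1/6, 3/5, 1)
Ac = (0, 0, 39/200, 15/32)
Σ b_i: 1/18·1 + 18/65·1 + 125/234·1 + 2/15·1 = 1 ✓
b·c: 18/65·1/6 + 125/234·3/5 + 2/15·1 = 1/2 ✓
b·c²: 18/65·1/36 + 125/234·9/25 + 2/15·1 = 1/3 ✓
b·Ac: 125/234·39/200 + 2/15·15/32 = 1/6 ✓
b·c³: 18/65·1/216 + 125/234·27/125 + 2/15·1 = 1/4 ✓
b·(c∘Ac): 125/234·117/1000 + 2/15·15/32 = 1/8 ✓
b·Ac²: 125/234·13/400 + 2/15·95/192 = 1/12 ✓
b·A²c: 2/15·5/16 = 1/24 ✓; 4 stages ⇒ order 4.

4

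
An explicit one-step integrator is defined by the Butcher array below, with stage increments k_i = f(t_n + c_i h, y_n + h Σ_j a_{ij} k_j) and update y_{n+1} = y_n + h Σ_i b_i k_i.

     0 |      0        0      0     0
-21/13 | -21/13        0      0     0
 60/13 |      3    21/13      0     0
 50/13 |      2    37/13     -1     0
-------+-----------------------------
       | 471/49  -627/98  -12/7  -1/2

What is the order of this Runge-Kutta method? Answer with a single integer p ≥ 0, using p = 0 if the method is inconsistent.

2

b = (471/49, -627/98, -12/7, -1/2)
c = (0, -21/13, 60/13, 50/13)
Ac = (0, 0, -441/169, -1557/169)
Σ b_i: 471/49·1 + (-627/98)·1 + (-12/7)·1 + (-1/2)·1 = 1 ✓
b·c: (-627/98)·(-21/13) + (-12/7)·60/13 + (-1/2)·50/13 = 1/2 ✓
b·c²: (-627/98)·441/169 + (-12/7)·3600/169 + (-1/2)·2500/169 = -143401/2366 ≠ 1/3 ⇒ order 2.
b·Ac: (-12/7)·(-441/169) + (-1/2)·(-1557/169) = 3069/338 ≠ 1/6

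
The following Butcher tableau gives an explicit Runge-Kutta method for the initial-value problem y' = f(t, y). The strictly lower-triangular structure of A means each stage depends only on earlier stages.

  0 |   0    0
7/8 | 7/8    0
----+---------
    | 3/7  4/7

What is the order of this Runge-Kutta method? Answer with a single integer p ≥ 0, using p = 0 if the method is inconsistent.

b = (3/7, 4/7)
c = (0, 7/8)
Σ b_i: 3/7·1 + 4/7·1 = 1 ✓
b·c: 4/7·7/8 = 1/2 ✓; 2 stages ⇒ order 2.

2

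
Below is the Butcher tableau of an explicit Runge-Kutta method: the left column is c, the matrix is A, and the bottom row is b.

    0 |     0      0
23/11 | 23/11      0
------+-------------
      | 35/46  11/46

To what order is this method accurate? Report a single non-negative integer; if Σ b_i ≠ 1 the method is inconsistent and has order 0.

b = (35/46, 11/46)
c = (0, 23/11)
Σ b_i: 35/46·1 + 11/46·1 = 1 ✓
b·c: 11/46·23/11 = 1/2 ✓; 2 stages ⇒ order 2.

2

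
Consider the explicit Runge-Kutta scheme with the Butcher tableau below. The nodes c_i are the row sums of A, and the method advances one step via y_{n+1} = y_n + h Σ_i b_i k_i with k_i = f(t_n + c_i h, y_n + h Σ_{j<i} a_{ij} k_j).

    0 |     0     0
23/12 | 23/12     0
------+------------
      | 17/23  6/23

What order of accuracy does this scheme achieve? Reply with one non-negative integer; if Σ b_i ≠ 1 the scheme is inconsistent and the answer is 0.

b = (17/23, 6/23)
c = (0, 23/12)
Σ b_i: 17/23·1 + 6/23·1 = 1 ✓
b·c: 6/23·23/12 = 1/2 ✓; 2 stages ⇒ order 2.

2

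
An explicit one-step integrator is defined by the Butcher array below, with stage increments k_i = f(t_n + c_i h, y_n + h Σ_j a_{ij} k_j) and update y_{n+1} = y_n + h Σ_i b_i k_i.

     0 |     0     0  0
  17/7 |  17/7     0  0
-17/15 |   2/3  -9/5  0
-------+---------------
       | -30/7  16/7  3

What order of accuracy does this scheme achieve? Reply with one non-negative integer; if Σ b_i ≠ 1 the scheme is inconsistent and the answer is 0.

1

b = (-30/7, 16/7, 3)
c = (0, 17/7, -17/15)
Ac = (0, 0, -153/35)
Σ b_i: (-30/7)·1 + 16/7·1 + 3·1 = 1 ✓
b·c: 16/7·17/7 + 3·(-17/15) = 527/245 ≠ 1/2 ⇒ order 1.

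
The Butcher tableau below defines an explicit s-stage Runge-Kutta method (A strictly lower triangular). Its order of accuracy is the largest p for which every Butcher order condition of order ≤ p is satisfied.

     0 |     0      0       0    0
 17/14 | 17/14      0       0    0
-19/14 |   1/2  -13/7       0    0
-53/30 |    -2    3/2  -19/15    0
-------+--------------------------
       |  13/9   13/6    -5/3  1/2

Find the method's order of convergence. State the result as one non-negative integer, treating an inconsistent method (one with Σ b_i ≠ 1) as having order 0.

0

b = (13/9, 13/6, -5/3, 1/2)
c = (0, 17/14, -19/14, -53/30)
Ac = (0, 0, -221/98, 1487/420)
Σ b_i: 13/9·1 + 13/6·1 + (-5/3)·1 + 1/2·1 = 22/9 ≠ 1 ⇒ order 0.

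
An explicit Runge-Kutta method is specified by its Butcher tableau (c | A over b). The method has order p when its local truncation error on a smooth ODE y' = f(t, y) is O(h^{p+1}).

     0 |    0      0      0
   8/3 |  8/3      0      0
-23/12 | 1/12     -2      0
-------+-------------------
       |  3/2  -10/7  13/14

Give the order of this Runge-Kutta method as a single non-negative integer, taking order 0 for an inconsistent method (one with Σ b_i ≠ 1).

1

b = (3/2, -10/7, 13/14)
c = (0, 8/3, -23/12)
Ac = (0, 0, -16/3)
Σ b_i: 3/2·1 + (-10/7)·1 + 13/14·1 = 1 ✓
b·c: (-10/7)·8/3 + 13/14·(-23/12) = -313/56 ≠ 1/2 ⇒ order 1.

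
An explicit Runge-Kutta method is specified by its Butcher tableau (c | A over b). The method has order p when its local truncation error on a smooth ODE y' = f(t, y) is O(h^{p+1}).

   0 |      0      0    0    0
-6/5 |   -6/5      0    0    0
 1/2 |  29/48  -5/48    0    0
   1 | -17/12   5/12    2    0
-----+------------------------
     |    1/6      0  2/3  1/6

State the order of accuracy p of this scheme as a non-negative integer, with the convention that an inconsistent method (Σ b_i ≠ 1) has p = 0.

4

b = (1/6, 0, 2/3, 1/6)
c = (0, -6/5, 1/2, 1)
Ac = (0, 0, 1/8, 1/2)
Σ b_i: 1/6·1 + 2/3·1 + 1/6·1 = 1 ✓
b·c: 2/3·1/2 + 1/6·1 = 1/2 ✓
b·c²: 2/3·1/4 + 1/6·1 = 1/3 ✓
b·Ac: 2/3·1/8 + 1/6·1/2 = 1/6 ✓
b·c³: 2/3·1/8 + 1/6·1 = 1/4 ✓
b·(c∘Ac): 2/3·1/16 + 1/6·1/2 = 1/8 ✓
b·Ac²: 2/3·(-3/20) + 1/6·11/10 = 1/12 ✓
b·A²c: 1/6·1/4 = 1/24 ✓; 4 stages ⇒ order 4.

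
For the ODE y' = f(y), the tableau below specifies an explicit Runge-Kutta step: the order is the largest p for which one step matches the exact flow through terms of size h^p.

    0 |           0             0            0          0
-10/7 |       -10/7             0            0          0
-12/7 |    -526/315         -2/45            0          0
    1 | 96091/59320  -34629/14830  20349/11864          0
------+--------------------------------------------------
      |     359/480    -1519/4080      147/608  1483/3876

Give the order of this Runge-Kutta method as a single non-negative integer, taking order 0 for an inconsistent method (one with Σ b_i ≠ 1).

4

b = (359/480, -1519/4080, 147/608, 1483/3876)
c = (0, -10/7, -12/7, 1)
Ac = (0, 0, 4/63, 1173/2966)
Σ b_i: 359/480·1 + (-1519/4080)·1 + 147/608·1 + 1483/3876·1 = 1 ✓
b·c: (-1519/4080)·(-10/7) + 147/608·(-12/7) + 1483/3876·1 = 1/2 ✓
b·c²: (-1519/4080)·100/49 + 147/608·144/49 + 1483/3876·1 = 1/3 ✓
b·Ac: 147/608·4/63 + 1483/3876·1173/2966 = 1/6 ✓
b·c³: (-1519/4080)·(-1000/343) + 147/608·(-1728/343) + 1483/3876·1 = 1/4 ✓
b·(c∘Ac): 147/608·(-16/147) + 1483/3876·1173/2966 = 1/8 ✓
b·Ac²: 147/608·(-40/441) + 1483/3876·408/1483 = 1/12 ✓
b·A²c: 1483/3876·323/2966 = 1/24 ✓; 4 stages ⇒ order 4.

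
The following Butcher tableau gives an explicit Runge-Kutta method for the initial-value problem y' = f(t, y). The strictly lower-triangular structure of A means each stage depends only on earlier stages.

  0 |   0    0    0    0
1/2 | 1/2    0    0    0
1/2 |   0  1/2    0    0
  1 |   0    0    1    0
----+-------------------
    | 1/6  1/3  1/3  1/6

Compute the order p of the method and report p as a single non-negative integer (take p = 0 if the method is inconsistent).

4

b = (1/6, 1/3, 1/3, 1/6)
c = (0, 1/2, 1/2, 1)
Ac = (0, 0, 1/4, 1/2)
Σ b_i: 1/6·1 + 1/3·1 + 1/3·1 + 1/6·1 = 1 ✓
b·c: 1/3·1/2 + 1/3·1/2 + 1/6·1 = 1/2 ✓
b·c²: 1/3·1/4 + 1/3·1/4 + 1/6·1 = 1/3 ✓
b·Ac: 1/3·1/4 + 1/6·1/2 = 1/6 ✓
b·c³: 1/3·1/8 + 1/3·1/8 + 1/6·1 = 1/4 ✓
b·(c∘Ac): 1/3·1/8 + 1/6·1/2 = 1/8 ✓
b·Ac²: 1/3·1/8 + 1/6·1/4 = 1/12 ✓
b·A²c: 1/6·1/4 = 1/24 ✓; 4 stages ⇒ order 4.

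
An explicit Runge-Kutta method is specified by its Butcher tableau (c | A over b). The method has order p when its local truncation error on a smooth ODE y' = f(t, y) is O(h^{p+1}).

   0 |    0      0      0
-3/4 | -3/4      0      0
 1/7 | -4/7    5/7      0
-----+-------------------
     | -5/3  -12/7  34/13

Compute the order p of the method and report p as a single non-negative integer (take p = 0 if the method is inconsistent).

0

b = (-5/3, -12/7, 34/13)
c = (0, -3/4, 1/7)
Ac = (0, 0, -15/28)
Σ b_i: (-5/3)·1 + (-12/7)·1 + 34/13·1 = -209/273 ≠ 1 ⇒ order 0.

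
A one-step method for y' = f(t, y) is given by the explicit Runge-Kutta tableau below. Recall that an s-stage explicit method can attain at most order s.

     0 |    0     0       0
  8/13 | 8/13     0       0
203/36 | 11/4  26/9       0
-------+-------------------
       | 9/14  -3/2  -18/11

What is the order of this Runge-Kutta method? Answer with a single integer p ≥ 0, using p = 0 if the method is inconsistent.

b = (9/14, -3/2, -18/11)
c = (0, 8/13, 203/36)
Ac = (0, 0, 16/9)
Σ b_i: 9/14·1 + (-3/2)·1 + (-18/11)·1 = -192/77 ≠ 1 ⇒ order 0.

0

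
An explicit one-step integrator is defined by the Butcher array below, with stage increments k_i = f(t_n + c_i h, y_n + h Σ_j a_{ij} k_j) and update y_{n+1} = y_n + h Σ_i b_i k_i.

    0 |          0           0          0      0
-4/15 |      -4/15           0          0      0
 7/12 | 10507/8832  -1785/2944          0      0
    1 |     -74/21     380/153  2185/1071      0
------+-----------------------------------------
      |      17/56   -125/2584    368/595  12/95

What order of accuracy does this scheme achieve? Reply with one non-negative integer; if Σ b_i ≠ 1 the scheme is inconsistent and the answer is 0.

b = (17/56, -125/2584, 368/595, 12/95)
c = (0, -4/15, 7/12, 1)
Ac = (0, 0, 119/736, 19/36)
Σ b_i: 17/56·1 + (-125/2584)·1 + 368/595·1 + 12/95·1 = 1 ✓
b·c: (-125/2584)·(-4/15) + 368/595·7/12 + 12/95·1 = 1/2 ✓
b·c²: (-125/2584)·16/225 + 368/595·49/144 + 12/95·1 = 1/3 ✓
b·Ac: 368/595·119/736 + 12/95·19/36 = 1/6 ✓
b·c³: (-125/2584)·(-64/3375) + 368/595·343/1728 + 12/95·1 = 1/4 ✓
b·(c∘Ac): 368/595·833/8832 + 12/95·19/36 = 1/8 ✓
b·Ac²: 368/595·(-119/2760) + 12/95·209/240 = 1/12 ✓
b·A²c: 12/95·95/288 = 1/24 ✓; 4 stages ⇒ order 4.

4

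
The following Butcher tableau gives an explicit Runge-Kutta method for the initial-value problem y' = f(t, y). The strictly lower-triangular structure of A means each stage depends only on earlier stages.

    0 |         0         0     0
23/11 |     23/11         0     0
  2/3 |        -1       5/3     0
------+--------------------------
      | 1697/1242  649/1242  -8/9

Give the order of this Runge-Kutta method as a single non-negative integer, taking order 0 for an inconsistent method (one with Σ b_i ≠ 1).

2

b = (1697/1242, 649/1242, -8/9)
c = (0, 23/11, 2/3)
Ac = (0, 0, 115/33)
Σ b_i: 1697/1242·1 + 649/1242·1 + (-8/9)·1 = 1 ✓
b·c: 649/1242·23/11 + (-8/9)·2/3 = 1/2 ✓
b·c²: 649/1242·529/121 + (-8/9)·4/9 = 3367/1782 ≠ 1/3 ⇒ order 2.
b·Ac: (-8/9)·115/33 = -920/297 ≠ 1/6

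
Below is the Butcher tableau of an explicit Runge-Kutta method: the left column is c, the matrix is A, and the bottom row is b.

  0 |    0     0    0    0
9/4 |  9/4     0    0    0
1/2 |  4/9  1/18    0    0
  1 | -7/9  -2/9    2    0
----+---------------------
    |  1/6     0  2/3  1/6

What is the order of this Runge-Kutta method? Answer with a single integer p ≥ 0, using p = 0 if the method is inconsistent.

4

b = (1/6, 0, 2/3, 1/6)
c = (0, 9/4, 1/2, 1)
Ac = (0, 0, 1/8, 1/2)
Σ b_i: 1/6·1 + 2/3·1 + 1/6·1 = 1 ✓
b·c: 2/3·1/2 + 1/6·1 = 1/2 ✓
b·c²: 2/3·1/4 + 1/6·1 = 1/3 ✓
b·Ac: 2/3·1/8 + 1/6·1/2 = 1/6 ✓
b·c³: 2/3·1/8 + 1/6·1 = 1/4 ✓
b·(c∘Ac): 2/3·1/16 + 1/6·1/2 = 1/8 ✓
b·Ac²: 2/3·9/32 + 1/6·(-5/8) = 1/12 ✓
b·A²c: 1/6·1/4 = 1/24 ✓; 4 stages ⇒ order 4.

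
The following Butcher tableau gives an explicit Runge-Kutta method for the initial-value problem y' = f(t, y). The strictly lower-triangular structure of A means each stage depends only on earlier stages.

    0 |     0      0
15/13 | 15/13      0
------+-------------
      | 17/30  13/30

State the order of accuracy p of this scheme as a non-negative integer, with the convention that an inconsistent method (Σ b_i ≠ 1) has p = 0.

2

b = (17/30, 13/30)
c = (0, 15/13)
Σ b_i: 17/30·1 + 13/30·1 = 1 ✓
b·c: 13/30·15/13 = 1/2 ✓; 2 stages ⇒ order 2.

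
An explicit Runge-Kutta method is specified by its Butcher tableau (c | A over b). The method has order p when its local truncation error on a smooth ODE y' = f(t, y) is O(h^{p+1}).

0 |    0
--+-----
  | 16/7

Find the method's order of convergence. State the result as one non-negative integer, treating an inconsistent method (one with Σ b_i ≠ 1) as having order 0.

0

b = (16/7)
c = (0)
Σ b_i: 16/7·1 = 16/7 ≠ 1 ⇒ order 0.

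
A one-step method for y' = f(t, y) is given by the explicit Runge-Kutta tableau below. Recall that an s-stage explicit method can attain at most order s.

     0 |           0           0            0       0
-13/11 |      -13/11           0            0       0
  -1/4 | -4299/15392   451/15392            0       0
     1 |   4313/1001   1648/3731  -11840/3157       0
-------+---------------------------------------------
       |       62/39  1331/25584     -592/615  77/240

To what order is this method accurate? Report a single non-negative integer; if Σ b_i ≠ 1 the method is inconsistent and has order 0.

4

b = (62/39, 1331/25584, -592/615, 77/240)
c = (0, -13/11, -1/4, 1)
Ac = (0, 0, -41/1184, 32/77)
Σ b_i: 62/39·1 + 1331/25584·1 + (-592/615)·1 + 77/240·1 = 1 ✓
b·c: 1331/25584·(-13/11) + (-592/615)·(-1/4) + 77/240·1 = 1/2 ✓
b·c²: 1331/25584·169/121 + (-592/615)·1/16 + 77/240·1 = 1/3 ✓
b·Ac: (-592/615)·(-41/1184) + 77/240·32/77 = 1/6 ✓
b·c³: 1331/25584·(-2197/1331) + (-592/615)·(-1/64) + 77/240·1 = 1/4 ✓
b·(c∘Ac): (-592/615)·41/4736 + 77/240·32/77 = 1/8 ✓
b·Ac²: (-592/615)·533/13024 + 77/240·324/847 = 1/12 ✓
b·A²c: 77/240·10/77 = 1/24 ✓; 4 stages ⇒ order 4.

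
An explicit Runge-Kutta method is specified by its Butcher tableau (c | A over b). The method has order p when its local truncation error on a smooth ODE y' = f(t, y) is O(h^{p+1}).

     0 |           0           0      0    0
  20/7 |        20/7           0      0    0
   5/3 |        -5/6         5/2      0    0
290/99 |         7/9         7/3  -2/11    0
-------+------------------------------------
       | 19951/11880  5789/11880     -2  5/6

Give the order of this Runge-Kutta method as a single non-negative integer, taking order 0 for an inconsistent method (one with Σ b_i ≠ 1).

b = (19951/11880, 5789/11880, -2, 5/6)
c = (0, 20/7, 5/3, 290/99)
Ac = (0, 0, 50/7, 70/11)
Σ b_i: 19951/11880·1 + 5789/11880·1 + (-2)·1 + 5/6·1 = 1 ✓
b·c: 5789/11880·20/7 + (-2)·5/3 + 5/6·290/99 = 1/2 ✓
b·c²: 5789/11880·400/49 + (-2)·25/9 + 5/6·84100/9801 = 1147030/205821 ≠ 1/3 ⇒ order 2.
b·Ac: (-2)·50/7 + 5/6·70/11 = -2075/231 ≠ 1/6

2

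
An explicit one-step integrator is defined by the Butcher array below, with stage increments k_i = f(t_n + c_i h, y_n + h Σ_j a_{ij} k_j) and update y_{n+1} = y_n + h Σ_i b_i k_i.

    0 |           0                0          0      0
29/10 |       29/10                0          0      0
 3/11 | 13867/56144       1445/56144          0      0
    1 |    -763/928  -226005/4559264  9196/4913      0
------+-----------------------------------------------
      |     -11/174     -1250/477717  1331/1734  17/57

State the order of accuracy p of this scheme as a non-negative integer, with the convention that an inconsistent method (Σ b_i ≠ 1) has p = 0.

b = (-11/174, -1250/477717, 1331/1734, 17/57)
c = (0, 29/10, 3/11, 1)
Ac = (0, 0, 289/3872, 399/1088)
Σ b_i: (-11/174)·1 + (-1250/477717)·1 + 1331/1734·1 + 17/57·1 = 1 ✓
b·c: (-1250/477717)·29/10 + 1331/1734·3/11 + 17/57·1 = 1/2 ✓
b·c²: (-1250/477717)·841/100 + 1331/1734·9/121 + 17/57·1 = 1/3 ✓
b·Ac: 1331/1734·289/3872 + 17/57·399/1088 = 1/6 ✓
b·c³: (-1250/477717)·24389/1000 + 1331/1734·27/1331 + 17/57·1 = 1/4 ✓
b·(c∘Ac): 1331/1734·867/42592 + 17/57·399/1088 = 1/8 ✓
b·Ac²: 1331/1734·8381/38720 + 17/57·(-3021/10880) = 1/12 ✓
b·A²c: 17/57·19/136 = 1/24 ✓; 4 stages ⇒ order 4.

4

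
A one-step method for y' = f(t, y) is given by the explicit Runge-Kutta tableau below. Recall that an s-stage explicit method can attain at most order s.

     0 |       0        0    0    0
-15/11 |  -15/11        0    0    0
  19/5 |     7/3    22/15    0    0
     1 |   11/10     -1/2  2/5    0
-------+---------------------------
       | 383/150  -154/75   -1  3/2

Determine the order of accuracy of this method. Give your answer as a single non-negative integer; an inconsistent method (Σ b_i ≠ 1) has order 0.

b = (383/150, -154/75, -1, 3/2)
c = (0, -15/11, 19/5, 1)
Ac = (0, 0, -2, 1211/550)
Σ b_i: 383/150·1 + (-154/75)·1 + (-1)·1 + 3/2·1 = 1 ✓
b·c: (-154/75)·(-15/11) + (-1)·19/5 + 3/2·1 = 1/2 ✓
b·c²: (-154/75)·225/121 + (-1)·361/25 + 3/2·1 = -9217/550 ≠ 1/3 ⇒ order 2.
b·Ac: (-1)·(-2) + 3/2·1211/550 = 5833/1100 ≠ 1/6

2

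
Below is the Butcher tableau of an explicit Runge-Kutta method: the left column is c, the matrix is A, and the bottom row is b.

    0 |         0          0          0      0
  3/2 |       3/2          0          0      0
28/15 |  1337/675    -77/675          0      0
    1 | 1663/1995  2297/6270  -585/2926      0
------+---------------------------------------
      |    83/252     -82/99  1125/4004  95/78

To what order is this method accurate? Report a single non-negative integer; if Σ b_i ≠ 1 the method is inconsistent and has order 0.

b = (83/252, -82/99, 1125/4004, 95/78)
c = (0, 3/2, 28/15, 1)
Ac = (0, 0, -77/450, 67/380)
Σ b_i: 83/252·1 + (-82/99)·1 + 1125/4004·1 + 95/78·1 = 1 ✓
b·c: (-82/99)·3/2 + 1125/4004·28/15 + 95/78·1 = 1/2 ✓
b·c²: (-82/99)·9/4 + 1125/4004·784/225 + 95/78·1 = 1/3 ✓
b·Ac: 1125/4004·(-77/450) + 95/78·67/380 = 1/6 ✓
b·c³: (-82/99)·27/8 + 1125/4004·21952/3375 + 95/78·1 = 1/4 ✓
b·(c∘Ac): 1125/4004·(-1078/3375) + 95/78·67/380 = 1/8 ✓
b·Ac²: 1125/4004·(-77/300) + 95/78·97/760 = 1/12 ✓
b·A²c: 95/78·13/380 = 1/24 ✓; 4 stages ⇒ order 4.

4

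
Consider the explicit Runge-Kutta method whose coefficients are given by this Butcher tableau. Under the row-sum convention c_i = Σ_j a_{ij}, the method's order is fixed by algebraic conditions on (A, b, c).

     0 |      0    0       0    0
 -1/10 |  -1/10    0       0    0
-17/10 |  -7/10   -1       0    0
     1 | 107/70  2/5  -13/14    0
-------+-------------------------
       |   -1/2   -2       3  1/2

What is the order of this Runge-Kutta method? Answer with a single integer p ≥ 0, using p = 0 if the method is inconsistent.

b = (-1/2, -2, 3, 1/2)
c = (0, -1/10, -17/10, 1)
Ac = (0, 0, 1/10, 1077/700)
Σ b_i: (-1/2)·1 + (-2)·1 + 3·1 + 1/2·1 = 1 ✓
b·c: (-2)·(-1/10) + 3·(-17/10) + 1/2·1 = -22/5 ≠ 1/2 ⇒ order 1.

1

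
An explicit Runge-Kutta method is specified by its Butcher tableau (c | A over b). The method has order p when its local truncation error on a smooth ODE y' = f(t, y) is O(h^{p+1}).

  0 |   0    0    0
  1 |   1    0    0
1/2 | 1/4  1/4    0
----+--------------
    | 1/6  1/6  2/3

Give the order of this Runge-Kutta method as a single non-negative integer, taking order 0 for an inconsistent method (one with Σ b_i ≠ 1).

3

b = (1/6, 1/6, 2/3)
c = (0, 1, 1/2)
Ac = (0, 0, 1/4)
Σ b_i: 1/6·1 + 1/6·1 + 2/3·1 = 1 ✓
b·c: 1/6·1 + 2/3·1/2 = 1/2 ✓
b·c²: 1/6·1 + 2/3·1/4 = 1/3 ✓
b·Ac: 2/3·1/4 = 1/6 ✓; 3 stages ⇒ order 3.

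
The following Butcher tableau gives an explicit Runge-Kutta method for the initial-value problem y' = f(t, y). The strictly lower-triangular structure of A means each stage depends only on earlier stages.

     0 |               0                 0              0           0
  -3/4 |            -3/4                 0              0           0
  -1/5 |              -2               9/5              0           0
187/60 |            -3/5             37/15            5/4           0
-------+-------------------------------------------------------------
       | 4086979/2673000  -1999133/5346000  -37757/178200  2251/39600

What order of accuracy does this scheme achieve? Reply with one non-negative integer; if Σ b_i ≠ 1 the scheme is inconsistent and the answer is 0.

b = (4086979/2673000, -1999133/5346000, -37757/178200, 2251/39600)
c = (0, -3/4, -1/5, 187/60)
Ac = (0, 0, -27/20, -21/10)
Σ b_i: 4086979/2673000·1 + (-1999133/5346000)·1 + (-37757/178200)·1 + 2251/39600·1 = 1 ✓
b·c: (-1999133/5346000)·(-3/4) + (-37757/178200)·(-1/5) + 2251/39600·187/60 = 1/2 ✓
b·c²: (-1999133/5346000)·9/16 + (-37757/178200)·1/25 + 2251/39600·34969/3600 = 1/3 ✓
b·Ac: (-37757/178200)·(-27/20) + 2251/39600·(-21/10) = 1/6 ✓
b·c³: (-1999133/5346000)·(-27/64) + (-37757/178200)·(-1/125) + 2251/39600·6539203/216000 = 182768857/97200000 ≠ 1/4 ⇒ order 3.
b·(c∘Ac): (-37757/178200)·27/100 + 2251/39600·(-1309/200) = -3399643/7920000 ≠ 1/8
b·Ac²: (-37757/178200)·81/80 + 2251/39600·23/16 = -38251/288000 ≠ 1/12
b·A²c: 2251/39600·(-27/16) = -6753/70400 ≠ 1/24

3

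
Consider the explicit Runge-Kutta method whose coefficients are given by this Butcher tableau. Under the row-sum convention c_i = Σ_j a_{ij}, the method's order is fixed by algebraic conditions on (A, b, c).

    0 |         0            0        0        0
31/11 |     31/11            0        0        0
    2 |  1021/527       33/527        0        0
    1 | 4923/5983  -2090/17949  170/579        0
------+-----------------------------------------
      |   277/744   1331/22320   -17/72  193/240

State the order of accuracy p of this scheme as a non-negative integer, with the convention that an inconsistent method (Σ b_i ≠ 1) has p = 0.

4

b = (277/744, 1331/22320, -17/72, 193/240)
c = (0, 31/11, 2, 1)
Ac = (0, 0, 3/17, 50/193)
Σ b_i: 277/744·1 + 1331/22320·1 + (-17/72)·1 + 193/240·1 = 1 ✓
b·c: 1331/22320·31/11 + (-17/72)·2 + 193/240·1 = 1/2 ✓
b·c²: 1331/22320·961/121 + (-17/72)·4 + 193/240·1 = 1/3 ✓
b·Ac: (-17/72)·3/17 + 193/240·50/193 = 1/6 ✓
b·c³: 1331/22320·29791/1331 + (-17/72)·8 + 193/240·1 = 1/4 ✓
b·(c∘Ac): (-17/72)·6/17 + 193/240·50/193 = 1/8 ✓
b·Ac²: (-17/72)·93/187 + 193/240·530/2123 = 1/12 ✓
b·A²c: 193/240·10/193 = 1/24 ✓; 4 stages ⇒ order 4.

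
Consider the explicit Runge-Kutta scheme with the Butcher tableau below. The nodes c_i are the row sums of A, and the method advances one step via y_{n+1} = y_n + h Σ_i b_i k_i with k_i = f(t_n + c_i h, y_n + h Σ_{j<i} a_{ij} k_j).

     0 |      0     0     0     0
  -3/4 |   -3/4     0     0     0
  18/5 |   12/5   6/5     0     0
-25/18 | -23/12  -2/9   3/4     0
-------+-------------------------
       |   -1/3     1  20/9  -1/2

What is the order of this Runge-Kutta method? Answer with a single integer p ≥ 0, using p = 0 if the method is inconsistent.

0

b = (-1/3, 1, 20/9, -1/2)
c = (0, -3/4, 18/5, -25/18)
Ac = (0, 0, -9/10, 43/15)
Σ b_i: (-1/3)·1 + 1·1 + 20/9·1 + (-1/2)·1 = 43/18 ≠ 1 ⇒ order 0.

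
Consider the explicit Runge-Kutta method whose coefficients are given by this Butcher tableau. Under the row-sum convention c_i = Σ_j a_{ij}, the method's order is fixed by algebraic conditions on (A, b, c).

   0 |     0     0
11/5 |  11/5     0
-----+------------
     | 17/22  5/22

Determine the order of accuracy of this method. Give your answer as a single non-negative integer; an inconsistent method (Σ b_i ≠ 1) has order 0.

2

b = (17/22, 5/22)
c = (0, 11/5)
Σ b_i: 17/22·1 + 5/22·1 = 1 ✓
b·c: 5/22·11/5 = 1/2 ✓; 2 stages ⇒ order 2.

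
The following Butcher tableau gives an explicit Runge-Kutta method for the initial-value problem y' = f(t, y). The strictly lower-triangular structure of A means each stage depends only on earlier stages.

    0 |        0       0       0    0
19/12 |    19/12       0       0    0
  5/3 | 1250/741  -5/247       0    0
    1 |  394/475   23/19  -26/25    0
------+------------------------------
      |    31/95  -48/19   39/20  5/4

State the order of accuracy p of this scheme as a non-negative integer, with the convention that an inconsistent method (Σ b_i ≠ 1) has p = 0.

b = (31/95, -48/19, 39/20, 5/4)
c = (0, 19/12, 5/3, 1)
Ac = (0, 0, -5/156, 11/60)
Σ b_i: 31/95·1 + (-48/19)·1 + 39/20·1 + 5/4·1 = 1 ✓
b·c: (-48/19)·19/12 + 39/20·5/3 + 5/4·1 = 1/2 ✓
b·c²: (-48/19)·361/144 + 39/20·25/9 + 5/4·1 = 1/3 ✓
b·Ac: 39/20·(-5/156) + 5/4·11/60 = 1/6 ✓
b·c³: (-48/19)·6859/1728 + 39/20·125/27 + 5/4·1 = 1/4 ✓
b·(c∘Ac): 39/20·(-25/468) + 5/4·11/60 = 1/8 ✓
b·Ac²: 39/20·(-95/1872) + 5/4·7/48 = 1/12 ✓
b·A²c: 5/4·1/30 = 1/24 ✓; 4 stages ⇒ order 4.

4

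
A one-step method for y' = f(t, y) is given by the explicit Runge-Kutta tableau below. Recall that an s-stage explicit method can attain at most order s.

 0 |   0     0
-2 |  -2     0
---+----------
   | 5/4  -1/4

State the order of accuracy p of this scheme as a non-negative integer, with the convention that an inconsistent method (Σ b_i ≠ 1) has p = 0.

b = (5/4, -1/4)
c = (0, -2)
Σ b_i: 5/4·1 + (-1/4)·1 = 1 ✓
b·c: (-1/4)·(-2) = 1/2 ✓; 2 stages ⇒ order 2.

2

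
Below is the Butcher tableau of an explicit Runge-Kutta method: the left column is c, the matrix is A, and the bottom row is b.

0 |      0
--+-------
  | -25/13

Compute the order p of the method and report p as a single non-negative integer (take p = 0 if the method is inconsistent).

b = (-25/13)
c = (0)
Σ b_i: (-25/13)·1 = -25/13 ≠ 1 ⇒ order 0.

0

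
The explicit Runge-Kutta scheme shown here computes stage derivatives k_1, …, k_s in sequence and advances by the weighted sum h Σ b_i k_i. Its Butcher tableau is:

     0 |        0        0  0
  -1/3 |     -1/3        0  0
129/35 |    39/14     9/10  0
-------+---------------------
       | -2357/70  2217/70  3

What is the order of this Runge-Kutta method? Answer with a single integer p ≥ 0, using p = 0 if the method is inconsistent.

b = (-2357/70, 2217/70, 3)
c = (0, -1/3, 129/35)
Ac = (0, 0, -3/10)
Σ b_i: (-2357/70)·1 + 2217/70·1 + 3·1 = 1 ✓
b·c: 2217/70·(-1/3) + 3·129/35 = 1/2 ✓
b·c²: 2217/70·1/9 + 3·16641/1225 = 325403/7350 ≠ 1/3 ⇒ order 2.
b·Ac: 3·(-3/10) = -9/10 ≠ 1/6

2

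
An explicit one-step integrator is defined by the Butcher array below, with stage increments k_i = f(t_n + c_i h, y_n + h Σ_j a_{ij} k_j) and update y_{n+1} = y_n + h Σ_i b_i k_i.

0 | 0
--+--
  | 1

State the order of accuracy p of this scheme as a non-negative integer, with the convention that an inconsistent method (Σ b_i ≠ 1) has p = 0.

b = (1)
c = (0)
Σ b_i: 1·1 = 1 ✓; 1 stage ⇒ order 1.

1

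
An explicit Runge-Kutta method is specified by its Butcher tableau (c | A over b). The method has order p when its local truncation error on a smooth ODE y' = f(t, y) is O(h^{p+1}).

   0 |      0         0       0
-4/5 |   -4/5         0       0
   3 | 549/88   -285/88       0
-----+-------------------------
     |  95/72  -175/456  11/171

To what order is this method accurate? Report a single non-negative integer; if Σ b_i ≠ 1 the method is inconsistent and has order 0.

b = (95/72, -175/456, 11/171)
c = (0, -4/5, 3)
Ac = (0, 0, 57/22)
Σ b_i: 95/72·1 + (-175/456)·1 + 11/171·1 = 1 ✓
b·c: (-175/456)·(-4/5) + 11/171·3 = 1/2 ✓
b·c²: (-175/456)·16/25 + 11/171·9 = 1/3 ✓
b·Ac: 11/171·57/22 = 1/6 ✓; 3 stages ⇒ order 3.

3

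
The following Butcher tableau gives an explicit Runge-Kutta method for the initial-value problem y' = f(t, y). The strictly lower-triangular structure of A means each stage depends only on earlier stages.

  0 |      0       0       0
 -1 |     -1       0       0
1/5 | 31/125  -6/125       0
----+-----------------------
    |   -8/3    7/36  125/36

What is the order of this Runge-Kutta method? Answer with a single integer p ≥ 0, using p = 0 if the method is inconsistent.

b = (-8/3, 7/36, 125/36)
c = (0, -1, 1/5)
Ac = (0, 0, 6/125)
Σ b_i: (-8/3)·1 + 7/36·1 + 125/36·1 = 1 ✓
b·c: 7/36·(-1) + 125/36·1/5 = 1/2 ✓
b·c²: 7/36·1 + 125/36·1/25 = 1/3 ✓
b·Ac: 125/36·6/125 = 1/6 ✓; 3 stages ⇒ order 3.

3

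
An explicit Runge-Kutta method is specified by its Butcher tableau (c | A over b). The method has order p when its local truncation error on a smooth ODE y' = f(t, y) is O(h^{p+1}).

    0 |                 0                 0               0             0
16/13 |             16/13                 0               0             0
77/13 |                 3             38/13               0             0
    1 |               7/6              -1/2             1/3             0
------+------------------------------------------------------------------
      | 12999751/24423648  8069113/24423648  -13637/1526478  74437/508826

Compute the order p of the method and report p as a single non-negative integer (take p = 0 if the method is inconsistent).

3

b = (12999751/24423648, 8069113/24423648, -13637/1526478, 74437/508826)
c = (0, 16/13, 77/13, 1)
Ac = (0, 0, 608/169, 53/39)
Σ b_i: 12999751/24423648·1 + 8069113/24423648·1 + (-13637/1526478)·1 + 74437/508826·1 = 1 ✓
b·c: 8069113/24423648·16/13 + (-13637/1526478)·77/13 + 74437/508826·1 = 1/2 ✓
b·c²: 8069113/24423648·256/169 + (-13637/1526478)·5929/169 + 74437/508826·1 = 1/3 ✓
b·Ac: (-13637/1526478)·608/169 + 74437/508826·53/39 = 1/6 ✓
b·c³: 8069113/24423648·4096/2197 + (-13637/1526478)·456533/2197 + 74437/508826·1 = -47044017/42995797 ≠ 1/4 ⇒ order 3.
b·(c∘Ac): (-13637/1526478)·46816/2197 + 74437/508826·53/39 = 725703/85991594 ≠ 1/8
b·Ac²: (-13637/1526478)·9728/2197 + 74437/508826·5545/507 = 134182831/85991594 ≠ 1/12
b·A²c: 74437/508826·608/507 = 22628848/128987391 ≠ 1/24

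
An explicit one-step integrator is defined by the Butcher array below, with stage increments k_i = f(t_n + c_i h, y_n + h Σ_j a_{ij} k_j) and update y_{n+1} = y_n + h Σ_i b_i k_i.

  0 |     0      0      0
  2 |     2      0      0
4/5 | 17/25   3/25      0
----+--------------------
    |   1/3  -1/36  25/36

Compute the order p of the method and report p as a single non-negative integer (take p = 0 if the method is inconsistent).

b = (1/3, -1/36, 25/36)
c = (0, 2, 4/5)
Ac = (0, 0, 6/25)
Σ b_i: 1/3·1 + (-1/36)·1 + 25/36·1 = 1 ✓
b·c: (-1/36)·2 + 25/36·4/5 = 1/2 ✓
b·c²: (-1/36)·4 + 25/36·16/25 = 1/3 ✓
b·Ac: 25/36·6/25 = 1/6 ✓; 3 stages ⇒ order 3.

3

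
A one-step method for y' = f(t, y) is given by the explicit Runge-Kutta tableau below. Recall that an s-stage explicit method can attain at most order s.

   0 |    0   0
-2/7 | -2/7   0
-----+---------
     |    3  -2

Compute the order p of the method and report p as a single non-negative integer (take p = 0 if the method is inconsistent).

b = (3, -2)
c = (0, -2/7)
Σ b_i: 3·1 + (-2)·1 = 1 ✓
b·c: (-2)·(-2/7) = 4/7 ≠ 1/2 ⇒ order 1.

1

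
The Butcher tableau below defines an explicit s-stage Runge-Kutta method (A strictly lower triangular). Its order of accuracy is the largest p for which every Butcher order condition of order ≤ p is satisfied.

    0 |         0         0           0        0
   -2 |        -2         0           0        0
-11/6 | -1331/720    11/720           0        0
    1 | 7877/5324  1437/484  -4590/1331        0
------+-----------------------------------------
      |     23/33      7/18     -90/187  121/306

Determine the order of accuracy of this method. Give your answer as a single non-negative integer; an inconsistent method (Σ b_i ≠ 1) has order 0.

b = (23/33, 7/18, -90/187, 121/306)
c = (0, -2, -11/6, 1)
Ac = (0, 0, -11/360, 93/242)
Σ b_i: 23/33·1 + 7/18·1 + (-90/187)·1 + 121/306·1 = 1 ✓
b·c: 7/18·(-2) + (-90/187)·(-11/6) + 121/306·1 = 1/2 ✓
b·c²: 7/18·4 + (-90/187)·121/36 + 121/306·1 = 1/3 ✓
b·Ac: (-90/187)·(-11/360) + 121/306·93/242 = 1/6 ✓
b·c³: 7/18·(-8) + (-90/187)·(-1331/216) + 121/306·1 = 1/4 ✓
b·(c∘Ac): (-90/187)·121/2160 + 121/306·93/242 = 1/8 ✓
b·Ac²: (-90/187)·11/180 + 121/306·69/242 = 1/12 ✓
b·A²c: 121/306·51/484 = 1/24 ✓; 4 stages ⇒ order 4.

4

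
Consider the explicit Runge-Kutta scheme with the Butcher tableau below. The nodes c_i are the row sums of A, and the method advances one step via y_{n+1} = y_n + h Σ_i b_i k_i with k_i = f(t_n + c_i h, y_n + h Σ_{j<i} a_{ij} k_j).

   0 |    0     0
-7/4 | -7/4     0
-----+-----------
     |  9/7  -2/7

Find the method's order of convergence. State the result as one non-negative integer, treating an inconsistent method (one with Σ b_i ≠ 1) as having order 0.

2

b = (9/7, -2/7)
c = (0, -7/4)
Σ b_i: 9/7·1 + (-2/7)·1 = 1 ✓
b·c: (-2/7)·(-7/4) = 1/2 ✓; 2 stages ⇒ order 2.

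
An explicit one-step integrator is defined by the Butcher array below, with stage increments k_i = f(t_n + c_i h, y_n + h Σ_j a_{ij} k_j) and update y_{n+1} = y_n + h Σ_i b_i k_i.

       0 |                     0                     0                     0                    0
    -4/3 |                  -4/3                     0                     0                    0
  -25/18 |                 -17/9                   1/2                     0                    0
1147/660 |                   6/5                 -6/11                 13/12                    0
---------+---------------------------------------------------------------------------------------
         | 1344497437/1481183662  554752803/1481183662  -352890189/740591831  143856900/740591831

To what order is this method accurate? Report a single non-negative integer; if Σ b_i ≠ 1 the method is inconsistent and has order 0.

b = (1344497437/1481183662, 554752803/1481183662, -352890189/740591831, 143856900/740591831)
c = (0, -4/3, -25/18, 1147/660)
Ac = (0, 0, -2/3, -1847/2376)
Σ b_i: 1344497437/1481183662·1 + 554752803/1481183662·1 + (-352890189/740591831)·1 + 143856900/740591831·1 = 1 ✓
b·c: 554752803/1481183662·(-4/3) + (-352890189/740591831)·(-25/18) + 143856900/740591831·1147/660 = 1/2 ✓
b·c²: 554752803/1481183662·16/9 + (-352890189/740591831)·625/324 + 143856900/740591831·1315609/435600 = 1/3 ✓
b·Ac: (-352890189/740591831)·(-2/3) + 143856900/740591831·(-1847/2376) = 1/6 ✓
b·c³: 554752803/1481183662·(-64/27) + (-352890189/740591831)·(-15625/5832) + 143856900/740591831·1509003523/287496000 = 8260926161239/5865487301520 ≠ 1/4 ⇒ order 3.
b·(c∘Ac): (-352890189/740591831)·25/27 + 143856900/740591831·(-2118509/1568160) = -37518764545/53322611832 ≠ 1/8
b·Ac²: (-352890189/740591831)·8/9 + 143856900/740591831·47903/42768 = -16475495819/79983917748 ≠ 1/12
b·A²c: 143856900/740591831·(-13/18) = -103896650/740591831 ≠ 1/24

3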